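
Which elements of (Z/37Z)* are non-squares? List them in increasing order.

2,5,6,8,13,14,15,17,18,19,20,22,23,24,29,31,32,35

Square k = 1,…,18 (k and 37−k give the same square):
1²=1, 2²=4, 3²=9, 4²=16, 5²=25, 6²=36, 7²≡12, 8²≡27, 9²≡7, 10²≡26, 11²≡10, 12²≡33, 13²≡21, 14²≡11, 15²≡3, 16²≡34, 17²≡30, 18²≡28 (mod 37).
The residues are {1, 3, 4, 7, 9, 10, 11, 12, 16, 21, 25, 26, 27, 28, 30, 33, 34, 36}; the non-residues are the remaining 18 nonzero classes.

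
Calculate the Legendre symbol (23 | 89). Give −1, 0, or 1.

Reciprocity: 23 ≡ 3 and 89 ≡ 1 (mod 4), so (23/89) = +(89/23).
Reduce top mod 23: now compute (20/23).
Pull out 2^2: since 23 ≡ 7 (mod 8), (2/23) = +1, so (2/23)^2 = +1.
Reciprocity: 5 ≡ 1 and 23 ≡ 3 (mod 4), so (5/23) = +(23/5).
Reduce top mod 5: now compute (3/5).
Reciprocity: 3 ≡ 3 and 5 ≡ 1 (mod 4), so (3/5) = +(5/3).
Reduce top mod 3: now compute (2/3).
Pull out 2: since 3 ≡ 3 (mod 8), (2/3) = -1.
Reached (1/3) = 1. Collecting the sign flips along the way, the symbol is -1.

-1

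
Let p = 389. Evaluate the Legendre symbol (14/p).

Euler's criterion: (14/389) ≡ 14^194 (mod 389).
14^2 ≡ 196 (mod 389)
14^4 ≡ 294 (mod 389)
14^8 ≡ 78 (mod 389)
14^16 ≡ 249 (mod 389)
14^32 ≡ 150 (mod 389)
14^64 ≡ 327 (mod 389)
14^128 ≡ 343 (mod 389)
14^194 = 14^(128+64+2) ≡ 388 (mod 389).
Result is 388 ≡ −1, so (14/389) = −1.

-1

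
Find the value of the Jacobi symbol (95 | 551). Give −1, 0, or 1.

Reciprocity: 95 ≡ 3 and 551 ≡ 3 (mod 4), so (95/551) = −(551/95).
Reduce top mod 95: now compute (76/95).
Pull out 2^2: since 95 ≡ 7 (mod 8), (2/95) = +1, so (2/95)^2 = +1.
Reciprocity: 19 ≡ 3 and 95 ≡ 3 (mod 4), so (19/95) = −(95/19).
Reduce top mod 19: now compute (0/19).
Top reduces to 0: gcd > 1, so the symbol is 0.

0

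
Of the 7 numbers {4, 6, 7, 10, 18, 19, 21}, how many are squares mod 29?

(4/29) = +1 → QR.
(6/29) = +1 → QR.
(7/29) = +1 → QR.
(10/29) = -1 → non-residue.
(18/29) = -1 → non-residue.
(19/29) = -1 → non-residue.
(21/29) = -1 → non-residue.
Total quadratic residues among the 7: 3.

3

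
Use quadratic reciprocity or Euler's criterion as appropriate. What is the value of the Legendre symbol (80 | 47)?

-1

First reduce: 80 ≡ 33 (mod 47).
Reciprocity: 33 ≡ 1 and 47 ≡ 3 (mod 4), so (33/47) = +(47/33).
Reduce top mod 33: now compute (14/33).
Pull out 2: since 33 ≡ 1 (mod 8), (2/33) = +1.
Reciprocity: 7 ≡ 3 and 33 ≡ 1 (mod 4), so (7/33) = +(33/7).
Reduce top mod 7: now compute (5/7).
Reciprocity: 5 ≡ 1 and 7 ≡ 3 (mod 4), so (5/7) = +(7/5).
Reduce top mod 5: now compute (2/5).
Pull out 2: since 5 ≡ 5 (mod 8), (2/5) = -1.
Reached (1/5) = 1. Collecting the sign flips along the way, the symbol is -1.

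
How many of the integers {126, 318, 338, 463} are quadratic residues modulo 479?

2

(126/479) = +1 → QR.
(318/479) = -1 → non-residue.
(338/479) = +1 → QR.
(463/479) = -1 → non-residue.
Total quadratic residues among the 4: 2.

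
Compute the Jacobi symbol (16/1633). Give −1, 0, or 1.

Pull out 2^4: since 1633 ≡ 1 (mod 8), (2/1633) = +1, so (2/1633)^4 = +1.
Reached (1/1633) = 1. Collecting the sign flips along the way, the symbol is +1.

1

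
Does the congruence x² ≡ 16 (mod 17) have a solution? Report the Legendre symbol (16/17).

1

Euler's criterion: (16/17) ≡ 16^8 (mod 17).
16^2 ≡ 1 (mod 17)
16^4 ≡ 1 (mod 17)
16^8 ≡ 1 (mod 17)
16^8 = 16^(8) ≡ 1 (mod 17).
Result is 1, so (16/17) = 1.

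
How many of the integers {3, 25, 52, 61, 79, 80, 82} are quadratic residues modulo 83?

3

(3/83) = +1 → QR.
(25/83) = +1 → QR.
(52/83) = -1 → non-residue.
(61/83) = +1 → QR.
(79/83) = -1 → non-residue.
(80/83) = -1 → non-residue.
(82/83) = -1 → non-residue.
Total quadratic residues among the 7: 3.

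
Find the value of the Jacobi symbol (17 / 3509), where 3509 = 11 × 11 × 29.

-1

Reciprocity: 17 ≡ 1 and 3509 ≡ 1 (mod 4), so (17/3509) = +(3509/17).
Reduce top mod 17: now compute (7/17).
Reciprocity: 7 ≡ 3 and 17 ≡ 1 (mod 4), so (7/17) = +(17/7).
Reduce top mod 7: now compute (3/7).
Reciprocity: 3 ≡ 3 and 7 ≡ 3 (mod 4), so (3/7) = −(7/3).
Reduce top mod 3: now compute (1/3).
Reached (1/3) = 1. Collecting the sign flips along the way, the symbol is -1.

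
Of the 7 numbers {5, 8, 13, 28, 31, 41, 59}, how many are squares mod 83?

4

(5/83) = -1 → non-residue.
(8/83) = -1 → non-residue.
(13/83) = -1 → non-residue.
(28/83) = +1 → QR.
(31/83) = +1 → QR.
(41/83) = +1 → QR.
(59/83) = +1 → QR.
Total quadratic residues among the 7: 4.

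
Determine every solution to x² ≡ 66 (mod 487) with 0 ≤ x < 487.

Since 487 ≡ 3 (mod 4), a square root of 66 is 66^((487+1)/4) = 66^122 mod 487.
Repeated squaring: 66^2≡460, 66^4≡242, 66^8≡124, 66^16≡279, 66^32≡408, 66^64≡397 (mod 487).
66^122 = 66^(64+32+16+8+2) ≡ 200 (mod 487).
Check: 200² = 40000 ≡ 66 (mod 487). The two roots are 200 and 287.

200, 287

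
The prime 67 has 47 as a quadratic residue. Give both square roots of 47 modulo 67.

28, 39

Since 67 ≡ 3 (mod 4), a square root of 47 is 47^((67+1)/4) = 47^17 mod 67.
Repeated squaring: 47^2≡65, 47^4≡4, 47^8≡16, 47^16≡55 (mod 67).
47^17 = 47^(16+1) ≡ 39 (mod 67).
Check: 39² = 1521 ≡ 47 (mod 67). The two roots are 28 and 39.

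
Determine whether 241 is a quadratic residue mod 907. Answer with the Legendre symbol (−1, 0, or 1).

Reciprocity: 241 ≡ 1 and 907 ≡ 3 (mod 4), so (241/907) = +(907/241).
Reduce top mod 241: now compute (184/241).
Pull out 2^3: since 241 ≡ 1 (mod 8), (2/241) = +1, so (2/241)^3 = +1.
Reciprocity: 23 ≡ 3 and 241 ≡ 1 (mod 4), so (23/241) = +(241/23).
Reduce top mod 23: now compute (11/23).
Reciprocity: 11 ≡ 3 and 23 ≡ 3 (mod 4), so (11/23) = −(23/11).
Reduce top mod 11: now compute (1/11).
Reached (1/11) = 1. Collecting the sign flips along the way, the symbol is -1.

-1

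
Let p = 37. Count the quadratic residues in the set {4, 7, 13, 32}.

2

(4/37) = +1 → QR.
(7/37) = +1 → QR.
(13/37) = -1 → non-residue.
(32/37) = -1 → non-residue.
Total quadratic residues among the 4: 2.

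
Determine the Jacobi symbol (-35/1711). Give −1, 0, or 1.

First reduce: -35 ≡ 1676 (mod 1711).
Pull out 2^2: since 1711 ≡ 7 (mod 8), (2/1711) = +1, so (2/1711)^2 = +1.
Reciprocity: 419 ≡ 3 and 1711 ≡ 3 (mod 4), so (419/1711) = −(1711/419).
Reduce top mod 419: now compute (35/419).
Reciprocity: 35 ≡ 3 and 419 ≡ 3 (mod 4), so (35/419) = −(419/35).
Reduce top mod 35: now compute (34/35).
Pull out 2: since 35 ≡ 3 (mod 8), (2/35) = -1.
Reciprocity: 17 ≡ 1 and 35 ≡ 3 (mod 4), so (17/35) = +(35/17).
Reduce top mod 17: now compute (1/17).
Reached (1/17) = 1. Collecting the sign flips along the way, the symbol is -1.

-1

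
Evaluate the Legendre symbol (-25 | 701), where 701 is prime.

1

First reduce: -25 ≡ 676 (mod 701).
Pull out 2^2: since 701 ≡ 5 (mod 8), (2/701) = -1, so (2/701)^2 = +1.
Reciprocity: 169 ≡ 1 and 701 ≡ 1 (mod 4), so (169/701) = +(701/169).
Reduce top mod 169: now compute (25/169).
Reciprocity: 25 ≡ 1 and 169 ≡ 1 (mod 4), so (25/169) = +(169/25).
Reduce top mod 25: now compute (19/25).
Reciprocity: 19 ≡ 3 and 25 ≡ 1 (mod 4), so (19/25) = +(25/19).
Reduce top mod 19: now compute (6/19).
Pull out 2: since 19 ≡ 3 (mod 8), (2/19) = -1.
Reciprocity: 3 ≡ 3 and 19 ≡ 3 (mod 4), so (3/19) = −(19/3).
Reduce top mod 3: now compute (1/3).
Reached (1/3) = 1. Collecting the sign flips along the way, the symbol is +1.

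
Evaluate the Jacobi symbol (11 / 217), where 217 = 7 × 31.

-1

Reciprocity: 11 ≡ 3 and 217 ≡ 1 (mod 4), so (11/217) = +(217/11).
Reduce top mod 11: now compute (8/11).
Pull out 2^3: since 11 ≡ 3 (mod 8), (2/11) = -1, so (2/11)^3 = -1.
Reached (1/11) = 1. Collecting the sign flips along the way, the symbol is -1.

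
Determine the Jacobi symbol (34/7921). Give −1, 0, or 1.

Pull out 2: since 7921 ≡ 1 (mod 8), (2/7921) = +1.
Reciprocity: 17 ≡ 1 and 7921 ≡ 1 (mod 4), so (17/7921) = +(7921/17).
Reduce top mod 17: now compute (16/17).
Pull out 2^4: since 17 ≡ 1 (mod 8), (2/17) = +1, so (2/17)^4 = +1.
Reached (1/17) = 1. Collecting the sign flips along the way, the symbol is +1.

1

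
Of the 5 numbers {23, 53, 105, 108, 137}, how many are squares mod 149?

(23/149) = -1 → non-residue.
(53/149) = +1 → QR.
(105/149) = -1 → non-residue.
(108/149) = -1 → non-residue.
(137/149) = -1 → non-residue.
Total quadratic residues among the 5: 1.

1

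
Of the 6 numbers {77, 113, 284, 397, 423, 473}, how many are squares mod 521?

(77/521) = -1 → non-residue.
(113/521) = +1 → QR.
(284/521) = +1 → QR.
(397/521) = +1 → QR.
(423/521) = +1 → QR.
(473/521) = -1 → non-residue.
Total quadratic residues among the 6: 4.

4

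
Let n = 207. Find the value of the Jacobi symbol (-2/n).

First reduce: -2 ≡ 205 (mod 207).
Reciprocity: 205 ≡ 1 and 207 ≡ 3 (mod 4), so (205/207) = +(207/205).
Reduce top mod 205: now compute (2/205).
Pull out 2: since 205 ≡ 5 (mod 8), (2/205) = -1.
Reached (1/205) = 1. Collecting the sign flips along the way, the symbol is -1.

-1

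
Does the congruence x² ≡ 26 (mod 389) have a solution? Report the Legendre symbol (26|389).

Euler's criterion: (26/389) ≡ 26^194 (mod 389).
26^2 ≡ 287 (mod 389)
26^4 ≡ 290 (mod 389)
26^8 ≡ 76 (mod 389)
26^16 ≡ 330 (mod 389)
26^32 ≡ 369 (mod 389)
26^64 ≡ 11 (mod 389)
26^128 ≡ 121 (mod 389)
26^194 = 26^(128+64+2) ≡ 388 (mod 389).
Result is 388 ≡ −1, so (26/389) = −1.

-1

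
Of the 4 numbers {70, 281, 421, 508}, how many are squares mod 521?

(70/521) = -1 → non-residue.
(281/521) = -1 → non-residue.
(421/521) = +1 → QR.
(508/521) = +1 → QR.
Total quadratic residues among the 4: 2.

2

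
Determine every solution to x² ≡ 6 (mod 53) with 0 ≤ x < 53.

53 ≡ 1 (mod 4), so we find a root by search.
Trying successive values, 18² = 324 ≡ 6 (mod 53). The other root is 53 − 18 = 35.

18, 35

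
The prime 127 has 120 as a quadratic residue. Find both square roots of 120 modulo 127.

45, 82

Since 127 ≡ 3 (mod 4), a square root of 120 is 120^((127+1)/4) = 120^32 mod 127.
Repeated squaring: 120^2≡49, 120^4≡115, 120^8≡17, 120^16≡35, 120^32≡82 (mod 127).
120^32 = 120^(32) ≡ 82 (mod 127).
Check: 82² = 6724 ≡ 120 (mod 127). The two roots are 45 and 82.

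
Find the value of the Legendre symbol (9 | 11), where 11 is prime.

1

Reciprocity: 9 ≡ 1 and 11 ≡ 3 (mod 4), so (9/11) = +(11/9).
Reduce top mod 9: now compute (2/9).
Pull out 2: since 9 ≡ 1 (mod 8), (2/9) = +1.
Reached (1/9) = 1. Collecting the sign flips along the way, the symbol is +1.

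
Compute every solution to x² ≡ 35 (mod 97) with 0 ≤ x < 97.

97 ≡ 1 (mod 4), so we find a root by search.
Trying successive values, 36² = 1296 ≡ 35 (mod 97). The other root is 97 − 36 = 61.

36, 61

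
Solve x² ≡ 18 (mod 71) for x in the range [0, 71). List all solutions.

35, 36

Since 71 ≡ 3 (mod 4), a square root of 18 is 18^((71+1)/4) = 18^18 mod 71.
Repeated squaring: 18^2≡40, 18^4≡38, 18^8≡24, 18^16≡8 (mod 71).
18^18 = 18^(16+2) ≡ 36 (mod 71).
Check: 36² = 1296 ≡ 18 (mod 71). The two roots are 35 and 36.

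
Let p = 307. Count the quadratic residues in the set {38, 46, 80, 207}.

(38/307) = -1 → non-residue.
(46/307) = +1 → QR.
(80/307) = -1 → non-residue.
(207/307) = -1 → non-residue.
Total quadratic residues among the 4: 1.

1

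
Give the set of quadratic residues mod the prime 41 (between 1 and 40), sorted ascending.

1, 2, 4, 5, 8, 9, 10, 16, 18, 20, 21, 23, 25, 31, 32, 33, 36, 37, 39, 40

Square k = 1,…,20 (k and 41−k give the same square):
1²=1, 2²=4, 3²=9, 4²=16, 5²=25, 6²=36, 7²≡8, 8²≡23, 9²≡40, 10²≡18, 11²≡39, 12²≡21, 13²≡5, 14²≡32, 15²≡20, 16²≡10, 17²≡2, 18²≡37, 19²≡33, 20²≡31 (mod 41).
So the quadratic residues mod 41 are {1, 2, 4, 5, 8, 9, 10, 16, 18, 20, 21, 23, 25, 31, 32, 33, 36, 37, 39, 40}.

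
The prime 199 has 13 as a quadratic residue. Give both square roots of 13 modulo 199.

49, 150

Since 199 ≡ 3 (mod 4), a square root of 13 is 13^((199+1)/4) = 13^50 mod 199.
Repeated squaring: 13^2≡169, 13^4≡104, 13^8≡70, 13^16≡124, 13^32≡53 (mod 199).
13^50 = 13^(32+16+2) ≡ 49 (mod 199).
Check: 49² = 2401 ≡ 13 (mod 199). The two roots are 49 and 150.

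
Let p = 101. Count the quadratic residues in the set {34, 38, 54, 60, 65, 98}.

2

(34/101) = -1 → non-residue.
(38/101) = -1 → non-residue.
(54/101) = +1 → QR.
(60/101) = -1 → non-residue.
(65/101) = +1 → QR.
(98/101) = -1 → non-residue.
Total quadratic residues among the 6: 2.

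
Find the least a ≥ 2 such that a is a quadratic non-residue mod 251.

(2/251) = −1, so 2 is the smallest positive non-residue mod 251.

2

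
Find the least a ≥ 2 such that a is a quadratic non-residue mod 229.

(2/229) = −1, so 2 is the smallest positive non-residue mod 229.

2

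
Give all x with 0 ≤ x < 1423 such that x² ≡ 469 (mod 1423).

Since 1423 ≡ 3 (mod 4), a square root of 469 is 469^((1423+1)/4) = 469^356 mod 1423.
Repeated squaring: 469^2≡819, 469^4≡528, 469^8≡1299, 469^16≡1146, 469^32≡1310, 469^64≡1385, 469^128≡21, 469^256≡441 (mod 1423).
469^356 = 469^(256+64+32+4) ≡ 1130 (mod 1423).
Check: 1130² = 1276900 ≡ 469 (mod 1423). The two roots are 293 and 1130.

293, 1130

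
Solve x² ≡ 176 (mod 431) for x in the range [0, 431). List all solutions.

Since 431 ≡ 3 (mod 4), a square root of 176 is 176^((431+1)/4) = 176^108 mod 431.
Repeated squaring: 176^2≡375, 176^4≡119, 176^8≡369, 176^16≡396, 176^32≡363, 176^64≡314 (mod 431).
176^108 = 176^(64+32+8+4) ≡ 246 (mod 431).
Check: 246² = 60516 ≡ 176 (mod 431). The two roots are 185 and 246.

185, 246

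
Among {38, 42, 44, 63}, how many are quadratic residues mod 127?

(38/127) = +1 → QR.
(42/127) = +1 → QR.
(44/127) = +1 → QR.
(63/127) = -1 → non-residue.
Total quadratic residues among the 4: 3.

3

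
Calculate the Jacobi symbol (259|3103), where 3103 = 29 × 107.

Reciprocity: 259 ≡ 3 and 3103 ≡ 3 (mod 4), so (259/3103) = −(3103/259).
Reduce top mod 259: now compute (254/259).
Pull out 2: since 259 ≡ 3 (mod 8), (2/259) = -1.
Reciprocity: 127 ≡ 3 and 259 ≡ 3 (mod 4), so (127/259) = −(259/127).
Reduce top mod 127: now compute (5/127).
Reciprocity: 5 ≡ 1 and 127 ≡ 3 (mod 4), so (5/127) = +(127/5).
Reduce top mod 5: now compute (2/5).
Pull out 2: since 5 ≡ 5 (mod 8), (2/5) = -1.
Reached (1/5) = 1. Collecting the sign flips along the way, the symbol is +1.

1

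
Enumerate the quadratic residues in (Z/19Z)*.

Square k = 1,…,9 (k and 19−k give the same square):
1²=1, 2²=4, 3²=9, 4²=16, 5²≡6, 6²≡17, 7²≡11, 8²≡7, 9²≡5 (mod 19).
So the quadratic residues mod 19 are {1, 4, 5, 6, 7, 9, 11, 16, 17}.

1,4,5,6,7,9,11,16,17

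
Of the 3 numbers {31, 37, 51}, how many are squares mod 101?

2

(31/101) = +1 → QR.
(37/101) = +1 → QR.
(51/101) = -1 → non-residue.
Total quadratic residues among the 3: 2.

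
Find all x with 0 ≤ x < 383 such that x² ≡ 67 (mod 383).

140, 243

Since 383 ≡ 3 (mod 4), a square root of 67 is 67^((383+1)/4) = 67^96 mod 383.
Repeated squaring: 67^2≡276, 67^4≡342, 67^8≡149, 67^16≡370, 67^32≡169, 67^64≡219 (mod 383).
67^96 = 67^(64+32) ≡ 243 (mod 383).
Check: 243² = 59049 ≡ 67 (mod 383). The two roots are 140 and 243.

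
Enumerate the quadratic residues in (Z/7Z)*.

1 2 4

Square k = 1,…,3 (k and 7−k give the same square):
1²=1, 2²=4, 3²≡2 (mod 7).
So the quadratic residues mod 7 are {1, 2, 4}.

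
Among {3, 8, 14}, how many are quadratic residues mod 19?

(3/19) = -1 → non-residue.
(8/19) = -1 → non-residue.
(14/19) = -1 → non-residue.
Total quadratic residues among the 3: 0.

0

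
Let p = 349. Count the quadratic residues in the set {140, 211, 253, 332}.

(140/349) = -1 → non-residue.
(211/349) = -1 → non-residue.
(253/349) = -1 → non-residue.
(332/349) = +1 → QR.
Total quadratic residues among the 4: 1.

1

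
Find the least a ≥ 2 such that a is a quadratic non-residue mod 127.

(2/127) = +1, so 2 is a residue.
(3/127) = −1, so 3 is the smallest positive non-residue mod 127.

3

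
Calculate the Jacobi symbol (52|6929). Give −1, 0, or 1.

Pull out 2^2: since 6929 ≡ 1 (mod 8), (2/6929) = +1, so (2/6929)^2 = +1.
Reciprocity: 13 ≡ 1 and 6929 ≡ 1 (mod 4), so (13/6929) = +(6929/13).
Reduce top mod 13: now compute (0/13).
Top reduces to 0: gcd > 1, so the symbol is 0.

0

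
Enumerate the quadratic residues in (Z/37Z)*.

1 3 4 7 9 10 11 12 16 21 25 26 27 28 30 33 34 36

Square k = 1,…,18 (k and 37−k give the same square):
1²=1, 2²=4, 3²=9, 4²=16, 5²=25, 6²=36, 7²≡12, 8²≡27, 9²≡7, 10²≡26, 11²≡10, 12²≡33, 13²≡21, 14²≡11, 15²≡3, 16²≡34, 17²≡30, 18²≡28 (mod 37).
So the quadratic residues mod 37 are {1, 3, 4, 7, 9, 10, 11, 12, 16, 21, 25, 26, 27, 28, 30, 33, 34, 36}.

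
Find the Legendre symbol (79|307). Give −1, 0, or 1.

Euler's criterion: (79/307) ≡ 79^153 (mod 307).
79^2 ≡ 101 (mod 307)
79^4 ≡ 70 (mod 307)
79^8 ≡ 295 (mod 307)
79^16 ≡ 144 (mod 307)
79^32 ≡ 167 (mod 307)
79^64 ≡ 259 (mod 307)
79^128 ≡ 155 (mod 307)
79^153 = 79^(128+16+8+1) ≡ 1 (mod 307).
Result is 1, so (79/307) = 1.

1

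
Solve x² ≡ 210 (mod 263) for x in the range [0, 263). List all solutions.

90, 173

Since 263 ≡ 3 (mod 4), a square root of 210 is 210^((263+1)/4) = 210^66 mod 263.
Repeated squaring: 210^2≡179, 210^4≡218, 210^8≡184, 210^16≡192, 210^32≡44, 210^64≡95 (mod 263).
210^66 = 210^(64+2) ≡ 173 (mod 263).
Check: 173² = 29929 ≡ 210 (mod 263). The two roots are 90 and 173.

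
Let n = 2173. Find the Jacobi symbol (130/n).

-1

Pull out 2: since 2173 ≡ 5 (mod 8), (2/2173) = -1.
Reciprocity: 65 ≡ 1 and 2173 ≡ 1 (mod 4), so (65/2173) = +(2173/65).
Reduce top mod 65: now compute (28/65).
Pull out 2^2: since 65 ≡ 1 (mod 8), (2/65) = +1, so (2/65)^2 = +1.
Reciprocity: 7 ≡ 3 and 65 ≡ 1 (mod 4), so (7/65) = +(65/7).
Reduce top mod 7: now compute (2/7).
Pull out 2: since 7 ≡ 7 (mod 8), (2/7) = +1.
Reached (1/7) = 1. Collecting the sign flips along the way, the symbol is -1.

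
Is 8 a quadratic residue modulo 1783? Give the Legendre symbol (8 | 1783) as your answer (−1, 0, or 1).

Pull out 2^3: since 1783 ≡ 7 (mod 8), (2/1783) = +1, so (2/1783)^3 = +1.
Reached (1/1783) = 1. Collecting the sign flips along the way, the symbol is +1.

1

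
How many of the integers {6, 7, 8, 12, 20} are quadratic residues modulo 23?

3

(6/23) = +1 → QR.
(7/23) = -1 → non-residue.
(8/23) = +1 → QR.
(12/23) = +1 → QR.
(20/23) = -1 → non-residue.
Total quadratic residues among the 5: 3.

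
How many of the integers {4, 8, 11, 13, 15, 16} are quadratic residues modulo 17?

5

(4/17) = +1 → QR.
(8/17) = +1 → QR.
(11/17) = -1 → non-residue.
(13/17) = +1 → QR.
(15/17) = +1 → QR.
(16/17) = +1 → QR.
Total quadratic residues among the 6: 5.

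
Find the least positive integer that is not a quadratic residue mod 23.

5

(2/23) = +1, so 2 is a residue.
(3/23) = +1, so 3 is a residue.
(4/23) = +1, so 4 is a residue.
(5/23) = −1, so 5 is the smallest positive non-residue mod 23.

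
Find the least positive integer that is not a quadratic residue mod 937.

(2/937) = +1, so 2 is a residue.
(3/937) = +1, so 3 is a residue.
(4/937) = +1, so 4 is a residue.
(5/937) = −1, so 5 is the smallest positive non-residue mod 937.

5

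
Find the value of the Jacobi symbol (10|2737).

Pull out 2: since 2737 ≡ 1 (mod 8), (2/2737) = +1.
Reciprocity: 5 ≡ 1 and 2737 ≡ 1 (mod 4), so (5/2737) = +(2737/5).
Reduce top mod 5: now compute (2/5).
Pull out 2: since 5 ≡ 5 (mod 8), (2/5) = -1.
Reached (1/5) = 1. Collecting the sign flips along the way, the symbol is -1.

-1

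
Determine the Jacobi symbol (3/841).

Reciprocity: 3 ≡ 3 and 841 ≡ 1 (mod 4), so (3/841) = +(841/3).
Reduce top mod 3: now compute (1/3).
Reached (1/3) = 1. Collecting the sign flips along the way, the symbol is +1.

1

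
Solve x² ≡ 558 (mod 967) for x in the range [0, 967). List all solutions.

238, 729

Since 967 ≡ 3 (mod 4), a square root of 558 is 558^((967+1)/4) = 558^242 mod 967.
Repeated squaring: 558^2≡957, 558^4≡100, 558^8≡330, 558^16≡596, 558^32≡327, 558^64≡559, 558^128≡140 (mod 967).
558^242 = 558^(128+64+32+16+2) ≡ 729 (mod 967).
Check: 729² = 531441 ≡ 558 (mod 967). The two roots are 238 and 729.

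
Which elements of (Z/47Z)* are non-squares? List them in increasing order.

Square k = 1,…,23 (k and 47−k give the same square):
1²=1, 2²=4, 3²=9, 4²=16, 5²=25, 6²=36, 7²≡2, 8²≡17, 9²≡34, 10²≡6, 11²≡27, 12²≡3, 13²≡28, 14²≡8, 15²≡37, 16²≡21, 17²≡7, 18²≡42, 19²≡32, 20²≡24, 21²≡18, 22²≡14, 23²≡12 (mod 47).
The residues are {1, 2, 3, 4, 6, 7, 8, 9, 12, 14, 16, 17, 18, 21, 24, 25, 27, 28, 32, 34, 36, 37, 42}; the non-residues are the remaining 23 nonzero classes.

5, 10, 11, 13, 15, 19, 20, 22, 23, 26, 29, 30, 31, 33, 35, 38, 39, 40, 41, 43, 44, 45, 46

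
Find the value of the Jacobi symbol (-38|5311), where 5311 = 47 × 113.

-1

First reduce: -38 ≡ 5273 (mod 5311).
Reciprocity: 5273 ≡ 1 and 5311 ≡ 3 (mod 4), so (5273/5311) = +(5311/5273).
Reduce top mod 5273: now compute (38/5273).
Pull out 2: since 5273 ≡ 1 (mod 8), (2/5273) = +1.
Reciprocity: 19 ≡ 3 and 5273 ≡ 1 (mod 4), so (19/5273) = +(5273/19).
Reduce top mod 19: now compute (10/19).
Pull out 2: since 19 ≡ 3 (mod 8), (2/19) = -1.
Reciprocity: 5 ≡ 1 and 19 ≡ 3 (mod 4), so (5/19) = +(19/5).
Reduce top mod 5: now compute (4/5).
Pull out 2^2: since 5 ≡ 5 (mod 8), (2/5) = -1, so (2/5)^2 = +1.
Reached (1/5) = 1. Collecting the sign flips along the way, the symbol is -1.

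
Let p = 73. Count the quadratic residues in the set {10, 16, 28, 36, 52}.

2

(10/73) = -1 → non-residue.
(16/73) = +1 → QR.
(28/73) = -1 → non-residue.
(36/73) = +1 → QR.
(52/73) = -1 → non-residue.
Total quadratic residues among the 5: 2.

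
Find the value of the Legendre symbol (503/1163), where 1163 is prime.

Reciprocity: 503 ≡ 3 and 1163 ≡ 3 (mod 4), so (503/1163) = −(1163/503).
Reduce top mod 503: now compute (157/503).
Reciprocity: 157 ≡ 1 and 503 ≡ 3 (mod 4), so (157/503) = +(503/157).
Reduce top mod 157: now compute (32/157).
Pull out 2^5: since 157 ≡ 5 (mod 8), (2/157) = -1, so (2/157)^5 = -1.
Reached (1/157) = 1. Collecting the sign flips along the way, the symbol is +1.

1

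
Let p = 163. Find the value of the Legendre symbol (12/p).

-1

Pull out 2^2: since 163 ≡ 3 (mod 8), (2/163) = -1, so (2/163)^2 = +1.
Reciprocity: 3 ≡ 3 and 163 ≡ 3 (mod 4), so (3/163) = −(163/3).
Reduce top mod 3: now compute (1/3).
Reached (1/3) = 1. Collecting the sign flips along the way, the symbol is -1.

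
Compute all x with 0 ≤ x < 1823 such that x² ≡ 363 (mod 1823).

Since 1823 ≡ 3 (mod 4), a square root of 363 is 363^((1823+1)/4) = 363^456 mod 1823.
Repeated squaring: 363^2≡513, 363^4≡657, 363^8≡1421, 363^16≡1180, 363^32≡1451, 363^64≡1659, 363^128≡1374, 363^256≡1071 (mod 1823).
363^456 = 363^(256+128+64+8) ≡ 1228 (mod 1823).
Check: 1228² = 1507984 ≡ 363 (mod 1823). The two roots are 595 and 1228.

595, 1228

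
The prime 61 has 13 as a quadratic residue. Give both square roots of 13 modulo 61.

61 ≡ 1 (mod 4), so we find a root by search.
Trying successive values, 14² = 196 ≡ 13 (mod 61). The other root is 61 − 14 = 47.

14, 47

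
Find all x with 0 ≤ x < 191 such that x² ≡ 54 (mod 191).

93, 98

Since 191 ≡ 3 (mod 4), a square root of 54 is 54^((191+1)/4) = 54^48 mod 191.
Repeated squaring: 54^2≡51, 54^4≡118, 54^8≡172, 54^16≡170, 54^32≡59 (mod 191).
54^48 = 54^(32+16) ≡ 98 (mod 191).
Check: 98² = 9604 ≡ 54 (mod 191). The two roots are 93 and 98.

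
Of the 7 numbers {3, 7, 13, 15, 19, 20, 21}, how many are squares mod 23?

(3/23) = +1 → QR.
(7/23) = -1 → non-residue.
(13/23) = +1 → QR.
(15/23) = -1 → non-residue.
(19/23) = -1 → non-residue.
(20/23) = -1 → non-residue.
(21/23) = -1 → non-residue.
Total quadratic residues among the 7: 2.

2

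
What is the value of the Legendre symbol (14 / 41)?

-1

Pull out 2: since 41 ≡ 1 (mod 8), (2/41) = +1.
Reciprocity: 7 ≡ 3 and 41 ≡ 1 (mod 4), so (7/41) = +(41/7).
Reduce top mod 7: now compute (6/7).
Pull out 2: since 7 ≡ 7 (mod 8), (2/7) = +1.
Reciprocity: 3 ≡ 3 and 7 ≡ 3 (mod 4), so (3/7) = −(7/3).
Reduce top mod 3: now compute (1/3).
Reached (1/3) = 1. Collecting the sign flips along the way, the symbol is -1.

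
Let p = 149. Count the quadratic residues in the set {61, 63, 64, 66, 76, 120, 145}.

6

(61/149) = +1 → QR.
(63/149) = +1 → QR.
(64/149) = +1 → QR.
(66/149) = -1 → non-residue.
(76/149) = +1 → QR.
(120/149) = +1 → QR.
(145/149) = +1 → QR.
Total quadratic residues among the 7: 6.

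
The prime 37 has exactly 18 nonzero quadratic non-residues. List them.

2,5,6,8,13,14,15,17,18,19,20,22,23,24,29,31,32,35

Square k = 1,…,18 (k and 37−k give the same square):
1²=1, 2²=4, 3²=9, 4²=16, 5²=25, 6²=36, 7²≡12, 8²≡27, 9²≡7, 10²≡26, 11²≡10, 12²≡33, 13²≡21, 14²≡11, 15²≡3, 16²≡34, 17²≡30, 18²≡28 (mod 37).
The residues are {1, 3, 4, 7, 9, 10, 11, 12, 16, 21, 25, 26, 27, 28, 30, 33, 34, 36}; the non-residues are the remaining 18 nonzero classes.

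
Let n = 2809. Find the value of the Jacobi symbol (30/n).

1

Pull out 2: since 2809 ≡ 1 (mod 8), (2/2809) = +1.
Reciprocity: 15 ≡ 3 and 2809 ≡ 1 (mod 4), so (15/2809) = +(2809/15).
Reduce top mod 15: now compute (4/15).
Pull out 2^2: since 15 ≡ 7 (mod 8), (2/15) = +1, so (2/15)^2 = +1.
Reached (1/15) = 1. Collecting the sign flips along the way, the symbol is +1.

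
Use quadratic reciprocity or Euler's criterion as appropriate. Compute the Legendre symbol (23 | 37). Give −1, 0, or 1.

-1

Euler's criterion: (23/37) ≡ 23^18 (mod 37).
23^2 ≡ 11 (mod 37)
23^4 ≡ 10 (mod 37)
23^8 ≡ 26 (mod 37)
23^16 ≡ 10 (mod 37)
23^18 = 23^(16+2) ≡ 36 (mod 37).
Result is 36 ≡ −1, so (23/37) = −1.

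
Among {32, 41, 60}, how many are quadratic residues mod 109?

(32/109) = -1 → non-residue.
(41/109) = -1 → non-residue.
(60/109) = +1 → QR.
Total quadratic residues among the 3: 1.

1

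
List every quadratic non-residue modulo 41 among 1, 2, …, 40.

Square k = 1,…,20 (k and 41−k give the same square):
1²=1, 2²=4, 3²=9, 4²=16, 5²=25, 6²=36, 7²≡8, 8²≡23, 9²≡40, 10²≡18, 11²≡39, 12²≡21, 13²≡5, 14²≡32, 15²≡20, 16²≡10, 17²≡2, 18²≡37, 19²≡33, 20²≡31 (mod 41).
The residues are {1, 2, 4, 5, 8, 9, 10, 16, 18, 20, 21, 23, 25, 31, 32, 33, 36, 37, 39, 40}; the non-residues are the remaining 20 nonzero classes.

3, 6, 7, 11, 12, 13, 14, 15, 17, 19, 22, 24, 26, 27, 28, 29, 30, 34, 35, 38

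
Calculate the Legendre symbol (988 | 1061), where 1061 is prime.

-1

Euler's criterion: (988/1061) ≡ 988^530 (mod 1061).
988^2 ≡ 24 (mod 1061)
988^4 ≡ 576 (mod 1061)
988^8 ≡ 744 (mod 1061)
988^16 ≡ 755 (mod 1061)
988^32 ≡ 268 (mod 1061)
988^64 ≡ 737 (mod 1061)
988^128 ≡ 998 (mod 1061)
988^256 ≡ 786 (mod 1061)
988^512 ≡ 294 (mod 1061)
988^530 = 988^(512+16+2) ≡ 1060 (mod 1061).
Result is 1060 ≡ −1, so (988/1061) = −1.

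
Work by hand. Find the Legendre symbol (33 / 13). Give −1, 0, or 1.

-1

Euler's criterion: (33/13) ≡ 7^6 (mod 13).
7^2 ≡ 10 (mod 13)
7^4 ≡ 9 (mod 13)
7^6 = 7^(4+2) ≡ 12 (mod 13).
Result is 12 ≡ −1, so (33/13) = −1.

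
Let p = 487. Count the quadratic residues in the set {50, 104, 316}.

(50/487) = +1 → QR.
(104/487) = -1 → non-residue.
(316/487) = -1 → non-residue.
Total quadratic residues among the 3: 1.

1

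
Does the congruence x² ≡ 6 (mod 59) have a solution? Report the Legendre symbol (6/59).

-1

Pull out 2: since 59 ≡ 3 (mod 8), (2/59) = -1.
Reciprocity: 3 ≡ 3 and 59 ≡ 3 (mod 4), so (3/59) = −(59/3).
Reduce top mod 3: now compute (2/3).
Pull out 2: since 3 ≡ 3 (mod 8), (2/3) = -1.
Reached (1/3) = 1. Collecting the sign flips along the way, the symbol is -1.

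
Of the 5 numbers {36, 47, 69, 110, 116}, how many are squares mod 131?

1

(36/131) = +1 → QR.
(47/131) = -1 → non-residue.
(69/131) = -1 → non-residue.
(110/131) = -1 → non-residue.
(116/131) = -1 → non-residue.
Total quadratic residues among the 5: 1.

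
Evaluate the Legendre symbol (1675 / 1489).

First reduce: 1675 ≡ 186 (mod 1489).
Pull out 2: since 1489 ≡ 1 (mod 8), (2/1489) = +1.
Reciprocity: 93 ≡ 1 and 1489 ≡ 1 (mod 4), so (93/1489) = +(1489/93).
Reduce top mod 93: now compute (1/93).
Reached (1/93) = 1. Collecting the sign flips along the way, the symbol is +1.

1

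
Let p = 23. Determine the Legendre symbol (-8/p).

First reduce: -8 ≡ 15 (mod 23).
Reciprocity: 15 ≡ 3 and 23 ≡ 3 (mod 4), so (15/23) = −(23/15).
Reduce top mod 15: now compute (8/15).
Pull out 2^3: since 15 ≡ 7 (mod 8), (2/15) = +1, so (2/15)^3 = +1.
Reached (1/15) = 1. Collecting the sign flips along the way, the symbol is -1.

-1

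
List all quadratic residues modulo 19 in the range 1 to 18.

1, 4, 5, 6, 7, 9, 11, 16, 17

Square k = 1,…,9 (k and 19−k give the same square):
1²=1, 2²=4, 3²=9, 4²=16, 5²≡6, 6²≡17, 7²≡11, 8²≡7, 9²≡5 (mod 19).
So the quadratic residues mod 19 are {1, 4, 5, 6, 7, 9, 11, 16, 17}.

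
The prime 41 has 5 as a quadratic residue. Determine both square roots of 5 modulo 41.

13, 28

41 ≡ 1 (mod 4), so we find a root by search.
Trying successive values, 13² = 169 ≡ 5 (mod 41). The other root is 41 − 13 = 28.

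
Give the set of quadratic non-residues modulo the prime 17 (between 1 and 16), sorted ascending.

Square k = 1,…,8 (k and 17−k give the same square):
1²=1, 2²=4, 3²=9, 4²=16, 5²≡8, 6²≡2, 7²≡15, 8²≡13 (mod 17).
The residues are {1, 2, 4, 8, 9, 13, 15, 16}; the non-residues are the remaining 8 nonzero classes.

3, 5, 6, 7, 10, 11, 12, 14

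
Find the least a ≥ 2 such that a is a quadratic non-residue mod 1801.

11

(2/1801) = +1, so 2 is a residue.
(3/1801) = +1, so 3 is a residue.
(4/1801) = +1, so 4 is a residue.
(5/1801) = +1, so 5 is a residue.
(6/1801) = +1, so 6 is a residue.
(7/1801) = +1, so 7 is a residue.
(8/1801) = +1, so 8 is a residue.
(9/1801) = +1, so 9 is a residue.
(10/1801) = +1, so 10 is a residue.
(11/1801) = −1, so 11 is the smallest positive non-residue mod 1801.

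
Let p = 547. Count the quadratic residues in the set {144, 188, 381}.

(144/547) = +1 → QR.
(188/547) = +1 → QR.
(381/547) = -1 → non-residue.
Total quadratic residues among the 3: 2.

2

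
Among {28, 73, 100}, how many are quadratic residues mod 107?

1

(28/107) = -1 → non-residue.
(73/107) = -1 → non-residue.
(100/107) = +1 → QR.
Total quadratic residues among the 3: 1.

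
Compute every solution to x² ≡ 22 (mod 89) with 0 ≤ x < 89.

17, 72

89 ≡ 1 (mod 4), so we find a root by search.
Trying successive values, 17² = 289 ≡ 22 (mod 89). The other root is 89 − 17 = 72.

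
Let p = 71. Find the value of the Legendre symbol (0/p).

0

Top reduces to 0: gcd > 1, so the symbol is 0.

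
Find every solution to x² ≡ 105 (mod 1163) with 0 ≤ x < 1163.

Since 1163 ≡ 3 (mod 4), a square root of 105 is 105^((1163+1)/4) = 105^291 mod 1163.
Repeated squaring: 105^2≡558, 105^4≡843, 105^8≡56, 105^16≡810, 105^32≡168, 105^64≡312, 105^128≡815, 105^256≡152 (mod 1163).
105^291 = 105^(256+32+2+1) ≡ 97 (mod 1163).
Check: 97² = 9409 ≡ 105 (mod 1163). The two roots are 97 and 1066.

97, 1066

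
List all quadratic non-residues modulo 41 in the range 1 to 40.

3 6 7 11 12 13 14 15 17 19 22 24 26 27 28 29 30 34 35 38

Square k = 1,…,20 (k and 41−k give the same square):
1²=1, 2²=4, 3²=9, 4²=16, 5²=25, 6²=36, 7²≡8, 8²≡23, 9²≡40, 10²≡18, 11²≡39, 12²≡21, 13²≡5, 14²≡32, 15²≡20, 16²≡10, 17²≡2, 18²≡37, 19²≡33, 20²≡31 (mod 41).
The residues are {1, 2, 4, 5, 8, 9, 10, 16, 18, 20, 21, 23, 25, 31, 32, 33, 36, 37, 39, 40}; the non-residues are the remaining 20 nonzero classes.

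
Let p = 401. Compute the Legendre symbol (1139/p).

Euler's criterion: (1139/401) ≡ 337^200 (mod 401).
337^2 ≡ 86 (mod 401)
337^4 ≡ 178 (mod 401)
337^8 ≡ 5 (mod 401)
337^16 ≡ 25 (mod 401)
337^32 ≡ 224 (mod 401)
337^64 ≡ 51 (mod 401)
337^128 ≡ 195 (mod 401)
337^200 = 337^(128+64+8) ≡ 1 (mod 401).
Result is 1, so (1139/401) = 1.

1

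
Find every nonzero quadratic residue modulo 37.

Square k = 1,…,18 (k and 37−k give the same square):
1²=1, 2²=4, 3²=9, 4²=16, 5²=25, 6²=36, 7²≡12, 8²≡27, 9²≡7, 10²≡26, 11²≡10, 12²≡33, 13²≡21, 14²≡11, 15²≡3, 16²≡34, 17²≡30, 18²≡28 (mod 37).
So the quadratic residues mod 37 are {1, 3, 4, 7, 9, 10, 11, 12, 16, 21, 25, 26, 27, 28, 30, 33, 34, 36}.

1, 3, 4, 7, 9, 10, 11, 12, 16, 21, 25, 26, 27, 28, 30, 33, 34, 36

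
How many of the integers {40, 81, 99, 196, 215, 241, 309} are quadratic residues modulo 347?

5

(40/347) = +1 → QR.
(81/347) = +1 → QR.
(99/347) = +1 → QR.
(196/347) = +1 → QR.
(215/347) = -1 → non-residue.
(241/347) = +1 → QR.
(309/347) = -1 → non-residue.
Total quadratic residues among the 7: 5.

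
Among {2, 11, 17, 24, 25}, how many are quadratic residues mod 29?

(2/29) = -1 → non-residue.
(11/29) = -1 → non-residue.
(17/29) = -1 → non-residue.
(24/29) = +1 → QR.
(25/29) = +1 → QR.
Total quadratic residues among the 5: 2.

2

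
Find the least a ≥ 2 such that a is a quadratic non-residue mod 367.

3

(2/367) = +1, so 2 is a residue.
(3/367) = −1, so 3 is the smallest positive non-residue mod 367.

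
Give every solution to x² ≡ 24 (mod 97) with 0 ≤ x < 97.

97 ≡ 1 (mod 4), so we find a root by search.
Trying successive values, 11² = 121 ≡ 24 (mod 97). The other root is 97 − 11 = 86.

11, 86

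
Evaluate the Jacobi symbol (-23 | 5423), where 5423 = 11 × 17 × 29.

1

First reduce: -23 ≡ 5400 (mod 5423).
Pull out 2^3: since 5423 ≡ 7 (mod 8), (2/5423) = +1, so (2/5423)^3 = +1.
Reciprocity: 675 ≡ 3 and 5423 ≡ 3 (mod 4), so (675/5423) = −(5423/675).
Reduce top mod 675: now compute (23/675).
Reciprocity: 23 ≡ 3 and 675 ≡ 3 (mod 4), so (23/675) = −(675/23).
Reduce top mod 23: now compute (8/23).
Pull out 2^3: since 23 ≡ 7 (mod 8), (2/23) = +1, so (2/23)^3 = +1.
Reached (1/23) = 1. Collecting the sign flips along the way, the symbol is +1.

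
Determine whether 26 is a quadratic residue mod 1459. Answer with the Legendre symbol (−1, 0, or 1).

Pull out 2: since 1459 ≡ 3 (mod 8), (2/1459) = -1.
Reciprocity: 13 ≡ 1 and 1459 ≡ 3 (mod 4), so (13/1459) = +(1459/13).
Reduce top mod 13: now compute (3/13).
Reciprocity: 3 ≡ 3 and 13 ≡ 1 (mod 4), so (3/13) = +(13/3).
Reduce top mod 3: now compute (1/3).
Reached (1/3) = 1. Collecting the sign flips along the way, the symbol is -1.

-1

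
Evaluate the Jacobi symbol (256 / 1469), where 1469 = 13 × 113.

Pull out 2^8: since 1469 ≡ 5 (mod 8), (2/1469) = -1, so (2/1469)^8 = +1.
Reached (1/1469) = 1. Collecting the sign flips along the way, the symbol is +1.

1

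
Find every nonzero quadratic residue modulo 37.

1 3 4 7 9 10 11 12 16 21 25 26 27 28 30 33 34 36

Square k = 1,…,18 (k and 37−k give the same square):
1²=1, 2²=4, 3²=9, 4²=16, 5²=25, 6²=36, 7²≡12, 8²≡27, 9²≡7, 10²≡26, 11²≡10, 12²≡33, 13²≡21, 14²≡11, 15²≡3, 16²≡34, 17²≡30, 18²≡28 (mod 37).
So the quadratic residues mod 37 are {1, 3, 4, 7, 9, 10, 11, 12, 16, 21, 25, 26, 27, 28, 30, 33, 34, 36}.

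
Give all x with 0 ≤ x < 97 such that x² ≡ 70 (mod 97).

97 ≡ 1 (mod 4), so we find a root by search.
Trying successive values, 19² = 361 ≡ 70 (mod 97). The other root is 97 − 19 = 78.

19, 78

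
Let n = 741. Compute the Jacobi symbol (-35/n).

-1

First reduce: -35 ≡ 706 (mod 741).
Pull out 2: since 741 ≡ 5 (mod 8), (2/741) = -1.
Reciprocity: 353 ≡ 1 and 741 ≡ 1 (mod 4), so (353/741) = +(741/353).
Reduce top mod 353: now compute (35/353).
Reciprocity: 35 ≡ 3 and 353 ≡ 1 (mod 4), so (35/353) = +(353/35).
Reduce top mod 35: now compute (3/35).
Reciprocity: 3 ≡ 3 and 35 ≡ 3 (mod 4), so (3/35) = −(35/3).
Reduce top mod 3: now compute (2/3).
Pull out 2: since 3 ≡ 3 (mod 8), (2/3) = -1.
Reached (1/3) = 1. Collecting the sign flips along the way, the symbol is -1.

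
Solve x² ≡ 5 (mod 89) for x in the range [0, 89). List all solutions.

19, 70

89 ≡ 1 (mod 4), so we find a root by search.
Trying successive values, 19² = 361 ≡ 5 (mod 89). The other root is 89 − 19 = 70.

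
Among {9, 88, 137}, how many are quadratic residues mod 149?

(9/149) = +1 → QR.
(88/149) = +1 → QR.
(137/149) = -1 → non-residue.
Total quadratic residues among the 3: 2.

2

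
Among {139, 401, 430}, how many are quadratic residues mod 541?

(139/541) = +1 → QR.
(401/541) = +1 → QR.
(430/541) = -1 → non-residue.
Total quadratic residues among the 3: 2.

2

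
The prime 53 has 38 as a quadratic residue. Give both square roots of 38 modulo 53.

12, 41

53 ≡ 1 (mod 4), so we find a root by search.
Trying successive values, 12² = 144 ≡ 38 (mod 53). The other root is 53 − 12 = 41.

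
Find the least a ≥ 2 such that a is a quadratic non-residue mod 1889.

(2/1889) = +1, so 2 is a residue.
(3/1889) = −1, so 3 is the smallest positive non-residue mod 1889.

3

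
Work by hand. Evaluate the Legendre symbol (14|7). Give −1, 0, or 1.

0

First reduce: 14 ≡ 0 (mod 7).
Top reduces to 0: gcd > 1, so the symbol is 0.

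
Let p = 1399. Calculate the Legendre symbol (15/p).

Reciprocity: 15 ≡ 3 and 1399 ≡ 3 (mod 4), so (15/1399) = −(1399/15).
Reduce top mod 15: now compute (4/15).
Pull out 2^2: since 15 ≡ 7 (mod 8), (2/15) = +1, so (2/15)^2 = +1.
Reached (1/15) = 1. Collecting the sign flips along the way, the symbol is -1.

-1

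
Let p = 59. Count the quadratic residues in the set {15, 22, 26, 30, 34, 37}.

(15/59) = +1 → QR.
(22/59) = +1 → QR.
(26/59) = +1 → QR.
(30/59) = -1 → non-residue.
(34/59) = -1 → non-residue.
(37/59) = -1 → non-residue.
Total quadratic residues among the 6: 3.

3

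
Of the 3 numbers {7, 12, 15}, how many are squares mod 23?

(7/23) = -1 → non-residue.
(12/23) = +1 → QR.
(15/23) = -1 → non-residue.
Total quadratic residues among the 3: 1.

1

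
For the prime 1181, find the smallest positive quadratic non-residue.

2

(2/1181) = −1, so 2 is the smallest positive non-residue mod 1181.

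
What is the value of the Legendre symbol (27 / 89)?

Reciprocity: 27 ≡ 3 and 89 ≡ 1 (mod 4), so (27/89) = +(89/27).
Reduce top mod 27: now compute (8/27).
Pull out 2^3: since 27 ≡ 3 (mod 8), (2/27) = -1, so (2/27)^3 = -1.
Reached (1/27) = 1. Collecting the sign flips along the way, the symbol is -1.

-1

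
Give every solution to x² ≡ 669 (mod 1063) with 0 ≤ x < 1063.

200, 863

Since 1063 ≡ 3 (mod 4), a square root of 669 is 669^((1063+1)/4) = 669^266 mod 1063.
Repeated squaring: 669^2≡38, 669^4≡381, 669^8≡593, 669^16≡859, 669^32≡159, 669^64≡832, 669^128≡211, 669^256≡938 (mod 1063).
669^266 = 669^(256+8+2) ≡ 200 (mod 1063).
Check: 200² = 40000 ≡ 669 (mod 1063). The two roots are 200 and 863.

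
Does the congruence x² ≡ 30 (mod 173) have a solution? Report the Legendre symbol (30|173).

Euler's criterion: (30/173) ≡ 30^86 (mod 173).
30^2 ≡ 35 (mod 173)
30^4 ≡ 14 (mod 173)
30^8 ≡ 23 (mod 173)
30^16 ≡ 10 (mod 173)
30^32 ≡ 100 (mod 173)
30^64 ≡ 139 (mod 173)
30^86 = 30^(64+16+4+2) ≡ 172 (mod 173).
Result is 172 ≡ −1, so (30/173) = −1.

-1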